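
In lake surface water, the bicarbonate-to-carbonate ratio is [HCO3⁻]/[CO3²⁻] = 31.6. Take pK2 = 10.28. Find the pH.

From K2 = [H⁺][CO3²⁻]/[HCO3⁻]:  pH = pK2 − log₁₀([HCO3⁻]/[CO3²⁻])
log₁₀(31.6) = +1.500
pH = 10.28 − (+1.500) = 8.78

pH = 8.78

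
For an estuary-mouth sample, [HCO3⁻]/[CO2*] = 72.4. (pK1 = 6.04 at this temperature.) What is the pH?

From K1 = [H⁺][HCO3⁻]/[CO2*]:  pH = pK1 + log₁₀([HCO3⁻]/[CO2*])
log₁₀(72.4) = +1.860
pH = 6.04 + (+1.860) = 7.90

pH = 7.90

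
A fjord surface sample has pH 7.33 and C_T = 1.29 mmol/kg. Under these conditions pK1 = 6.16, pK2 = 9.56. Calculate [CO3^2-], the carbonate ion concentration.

[CO3²⁻] = 7.08 μmol/kg

α₂ = 1 / (1 + [H⁺]/K2 + [H⁺]²/(K1K2)) = 1 / (1 + 10^+2.23 + 10^+1.06)
   = 1 / (1 + 169.82 + 11.482) = 1/182.31 = 0.005485
[CO3²⁻] = α₂ × DIC = 0.005485 × 1.29 = 0.00708 mmol/kg = 7.08 μmol/kg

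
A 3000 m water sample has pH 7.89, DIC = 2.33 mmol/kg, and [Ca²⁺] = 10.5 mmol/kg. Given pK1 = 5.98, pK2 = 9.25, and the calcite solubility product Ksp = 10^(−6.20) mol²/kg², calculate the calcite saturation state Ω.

α₂ = 1 / (1 + [H⁺]/K2 + [H⁺]²/(K1K2)) = 1 / (1 + 10^+1.36 + 10^-0.55)
   = 1 / (1 + 22.909 + 0.28184) = 1/24.191 = 0.04134
[CO3²⁻] = α₂ × DIC = 0.04134 × 2.33 = 0.09632 mmol/kg
Ksp = 10^(−6.20) = 6.310×10^-7
Ω = [Ca²⁺][CO3²⁻]/Ksp = (10.5×10^-3)(9.632×10^-5) / 6.310×10^-7 = 1.60

Ω = 1.60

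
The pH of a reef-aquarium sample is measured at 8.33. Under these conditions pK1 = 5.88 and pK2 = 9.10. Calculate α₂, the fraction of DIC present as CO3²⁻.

α₂ = 0.145

α₂ = 1 / (1 + [H⁺]/K2 + [H⁺]²/(K1K2)) = 1 / (1 + 10^+0.77 + 10^-1.68)
   = 1 / (1 + 5.8884 + 0.020893) = 1/6.9093 = 0.1447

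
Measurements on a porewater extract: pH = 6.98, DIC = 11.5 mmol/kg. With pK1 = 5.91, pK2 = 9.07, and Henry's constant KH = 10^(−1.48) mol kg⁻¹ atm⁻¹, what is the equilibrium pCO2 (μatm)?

pCO2 = 2.70×10^4 μatm

α₀ = 1 / (1 + K1/[H⁺] + K1K2/[H⁺]²) = 1 / (1 + 10^+1.07 + 10^-1.02)
   = 1 / (1 + 11.749 + 0.095499) = 1/12.844 = 0.07785
[CO2*] = α₀ × DIC = 0.07785 × 11.5 = 0.8953 mmol/kg
pCO2 = [CO2*]/KH = 8.953×10^-4 / 3.311×10^-2 = 2.70×10^4 μatm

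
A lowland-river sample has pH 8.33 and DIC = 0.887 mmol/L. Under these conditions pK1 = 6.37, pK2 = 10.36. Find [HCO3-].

α₁ = 1 / (1 + [H⁺]/K1 + K2/[H⁺]) = 1 / (1 + 10^-1.96 + 10^-2.03)
   = 1 / (1 + 0.010965 + 0.0093325) = 1/1.0203 = 0.9801
[HCO3⁻] = α₁ × DIC = 0.9801 × 0.887 = 0.869 mmol/L

[HCO3⁻] = 0.869 mmol/L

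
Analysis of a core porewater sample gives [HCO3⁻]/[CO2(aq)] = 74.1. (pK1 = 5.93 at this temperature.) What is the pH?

From K1 = [H⁺][HCO3⁻]/[CO2(aq)]:  pH = pK1 + log₁₀([HCO3⁻]/[CO2(aq)])
log₁₀(74.1) = +1.870
pH = 5.93 + (+1.870) = 7.80

pH = 7.80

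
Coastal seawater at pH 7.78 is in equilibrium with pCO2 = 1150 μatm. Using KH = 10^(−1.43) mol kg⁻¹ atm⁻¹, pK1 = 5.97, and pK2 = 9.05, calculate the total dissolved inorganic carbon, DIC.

[CO2*] = KH · pCO2 = 10^(−1.43) × 1150×10^-6 = 4.273×10^-5 mol/kg
α₀ = 1/(1 + K1/[H⁺] + K1K2/[H⁺]²) = 1/(1 + 10^+1.81 + 10^+0.54) = 0.01449
DIC = [CO2*]/α₀ = 4.273×10^-5 / 0.01449 = 2.95 mmol/kg

DIC = 2.95 mmol/kg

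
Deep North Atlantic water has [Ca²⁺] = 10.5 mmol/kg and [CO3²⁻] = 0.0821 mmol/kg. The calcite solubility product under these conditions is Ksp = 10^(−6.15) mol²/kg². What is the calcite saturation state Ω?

Ksp = 10^(−6.15) = 7.079×10^-7
Ω = [Ca²⁺][CO3²⁻]/Ksp = (10.5×10^-3)(0.0821×10^-3) / 7.079×10^-7 = 1.22

Ω = 1.22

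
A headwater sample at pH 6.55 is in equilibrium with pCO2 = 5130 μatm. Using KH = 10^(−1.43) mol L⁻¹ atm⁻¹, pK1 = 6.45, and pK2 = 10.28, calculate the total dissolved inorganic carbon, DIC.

DIC = 0.431 mmol/L

[CO2*] = KH · pCO2 = 10^(−1.43) × 5130×10^-6 = 1.906×10^-4 mol/L
α₀ = 1/(1 + K1/[H⁺] + K1K2/[H⁺]²) = 1/(1 + 10^+0.10 + 10^-3.63) = 0.4426
DIC = [CO2*]/α₀ = 1.906×10^-4 / 0.4426 = 0.431 mmol/L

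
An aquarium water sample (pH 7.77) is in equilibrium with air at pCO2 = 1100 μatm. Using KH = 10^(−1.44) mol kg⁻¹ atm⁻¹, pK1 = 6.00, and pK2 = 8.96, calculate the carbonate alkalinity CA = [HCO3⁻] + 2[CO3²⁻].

[CO2*] = KH · pCO2 = 10^(−1.44) × 1100×10^-6 = 3.994×10^-5 mol/kg
α₀ = 1/(1 + K1/[H⁺] + K1K2/[H⁺]²) = 1/(1 + 10^+1.77 + 10^+0.58) = 0.01570
DIC = [CO2*]/α₀ = 3.994×10^-5 / 0.01570 = 2.544 mmol/kg
CA = (α₁ + 2α₂)·DIC = (0.9246 + 2×0.05970) × 2.544 = 2.66 mmol/kg

CA = 2.66 mmol/kg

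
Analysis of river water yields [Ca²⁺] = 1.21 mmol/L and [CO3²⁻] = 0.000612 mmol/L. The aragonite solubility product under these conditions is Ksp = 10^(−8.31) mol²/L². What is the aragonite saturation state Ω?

Ω = 0.151

Ksp = 10^(−8.31) = 4.898×10^-9
Ω = [Ca²⁺][CO3²⁻]/Ksp = (1.21×10^-3)(0.000612×10^-3) / 4.898×10^-9 = 0.151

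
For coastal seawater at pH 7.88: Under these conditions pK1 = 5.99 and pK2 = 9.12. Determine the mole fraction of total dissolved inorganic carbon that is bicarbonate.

α₁ = 0.934

α₁ = 1 / (1 + [H⁺]/K1 + K2/[H⁺]) = 1 / (1 + 10^-1.89 + 10^-1.24)
   = 1 / (1 + 0.012882 + 0.057544) = 1/1.0704 = 0.9342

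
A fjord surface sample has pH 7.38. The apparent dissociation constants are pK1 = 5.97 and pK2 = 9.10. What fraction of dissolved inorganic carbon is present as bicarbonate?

α₁ = 1 / (1 + [H⁺]/K1 + K2/[H⁺]) = 1 / (1 + 10^-1.41 + 10^-1.72)
   = 1 / (1 + 0.038905 + 0.019055) = 1/1.0580 = 0.9452

α₁ = 0.945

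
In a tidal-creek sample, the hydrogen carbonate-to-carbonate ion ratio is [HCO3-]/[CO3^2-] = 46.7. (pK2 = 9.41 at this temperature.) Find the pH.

pH = 7.74

From K2 = [H⁺][CO3^2-]/[HCO3-]:  pH = pK2 − log₁₀([HCO3-]/[CO3^2-])
log₁₀(46.7) = +1.669
pH = 9.41 − (+1.669) = 7.74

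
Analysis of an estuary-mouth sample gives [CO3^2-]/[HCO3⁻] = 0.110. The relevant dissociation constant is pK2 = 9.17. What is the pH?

From K2 = [H⁺][CO3^2-]/[HCO3⁻]:  pH = pK2 + log₁₀([CO3^2-]/[HCO3⁻])
log₁₀(0.110) = -0.959
pH = 9.17 + (-0.959) = 8.21

pH = 8.21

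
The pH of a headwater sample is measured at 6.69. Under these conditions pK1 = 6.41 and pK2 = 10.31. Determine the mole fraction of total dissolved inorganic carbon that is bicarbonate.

α₁ = 1 / (1 + [H⁺]/K1 + K2/[H⁺]) = 1 / (1 + 10^-0.28 + 10^-3.62)
   = 1 / (1 + 0.52481 + 0.00023988) = 1/1.5250 = 0.6557

α₁ = 0.656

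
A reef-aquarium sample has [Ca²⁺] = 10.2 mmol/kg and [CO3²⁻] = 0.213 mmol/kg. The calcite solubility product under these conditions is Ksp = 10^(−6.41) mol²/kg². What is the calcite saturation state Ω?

Ksp = 10^(−6.41) = 3.890×10^-7
Ω = [Ca²⁺][CO3²⁻]/Ksp = (10.2×10^-3)(0.213×10^-3) / 3.890×10^-7 = 5.58

Ω = 5.58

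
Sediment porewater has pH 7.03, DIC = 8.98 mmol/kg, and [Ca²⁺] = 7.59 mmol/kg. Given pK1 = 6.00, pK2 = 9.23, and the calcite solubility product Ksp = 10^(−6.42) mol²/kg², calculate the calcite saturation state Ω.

Ω = 1.03

α₂ = 1 / (1 + [H⁺]/K2 + [H⁺]²/(K1K2)) = 1 / (1 + 10^+2.20 + 10^+1.17)
   = 1 / (1 + 158.49 + 14.791) = 1/174.28 = 0.005738
[CO3²⁻] = α₂ × DIC = 0.005738 × 8.98 = 0.05153 mmol/kg
Ksp = 10^(−6.42) = 3.802×10^-7
Ω = [Ca²⁺][CO3²⁻]/Ksp = (7.59×10^-3)(5.153×10^-5) / 3.802×10^-7 = 1.03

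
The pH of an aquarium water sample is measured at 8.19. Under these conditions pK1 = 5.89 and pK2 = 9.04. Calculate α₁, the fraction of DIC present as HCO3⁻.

α₁ = 0.872

α₁ = 1 / (1 + [H⁺]/K1 + K2/[H⁺]) = 1 / (1 + 10^-2.30 + 10^-0.85)
   = 1 / (1 + 0.0050119 + 0.14125) = 1/1.1463 = 0.8724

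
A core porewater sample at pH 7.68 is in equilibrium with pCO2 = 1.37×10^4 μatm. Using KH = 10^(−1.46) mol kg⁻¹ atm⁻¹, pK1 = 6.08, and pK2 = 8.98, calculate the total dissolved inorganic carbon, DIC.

DIC = 20.3 mmol/kg

[CO2*] = KH · pCO2 = 10^(−1.46) × 1.37×10^4×10^-6 = 4.750×10^-4 mol/kg
α₀ = 1/(1 + K1/[H⁺] + K1K2/[H⁺]²) = 1/(1 + 10^+1.60 + 10^+0.30) = 0.02336
DIC = [CO2*]/α₀ = 4.750×10^-4 / 0.02336 = 20.3 mmol/kg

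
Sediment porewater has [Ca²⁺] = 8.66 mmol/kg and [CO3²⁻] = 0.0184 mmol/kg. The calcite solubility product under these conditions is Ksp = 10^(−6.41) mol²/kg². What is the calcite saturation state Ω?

Ksp = 10^(−6.41) = 3.890×10^-7
Ω = [Ca²⁺][CO3²⁻]/Ksp = (8.66×10^-3)(0.0184×10^-3) / 3.890×10^-7 = 0.410

Ω = 0.410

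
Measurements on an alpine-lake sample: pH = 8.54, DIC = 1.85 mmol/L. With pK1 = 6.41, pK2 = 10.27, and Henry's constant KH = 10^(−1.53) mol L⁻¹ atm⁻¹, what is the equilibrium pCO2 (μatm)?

α₀ = 1 / (1 + K1/[H⁺] + K1K2/[H⁺]²) = 1 / (1 + 10^+2.13 + 10^+0.40)
   = 1 / (1 + 134.90 + 2.5119) = 1/138.41 = 0.007225
[CO2*] = α₀ × DIC = 0.007225 × 1.85 = 0.01337 mmol/L = 13.37 μmol/L
pCO2 = [CO2*]/KH = 1.337×10^-5 / 2.951×10^-2 = 453 μatm

pCO2 = 453 μatm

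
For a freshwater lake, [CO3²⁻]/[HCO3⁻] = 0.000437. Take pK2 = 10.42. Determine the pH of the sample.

From K2 = [H⁺][CO3²⁻]/[HCO3⁻]:  pH = pK2 + log₁₀([CO3²⁻]/[HCO3⁻])
log₁₀(0.000437) = -3.360
pH = 10.42 + (-3.360) = 7.06

pH = 7.06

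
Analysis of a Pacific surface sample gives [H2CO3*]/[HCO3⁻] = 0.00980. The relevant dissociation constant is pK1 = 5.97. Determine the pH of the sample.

From K1 = [H⁺][HCO3⁻]/[H2CO3*]:  pH = pK1 − log₁₀([H2CO3*]/[HCO3⁻])
log₁₀(0.00980) = -2.009
pH = 5.97 − (-2.009) = 7.98

pH = 7.98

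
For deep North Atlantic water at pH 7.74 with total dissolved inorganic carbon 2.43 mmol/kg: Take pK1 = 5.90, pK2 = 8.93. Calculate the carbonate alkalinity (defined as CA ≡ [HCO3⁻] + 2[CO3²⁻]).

CA = [HCO3⁻] + 2[CO3²⁻] = (α₁ + 2α₂)·DIC
At pH 7.74: [H⁺]/K1 = 10^-1.84 = 0.014454, K2/[H⁺] = 10^-1.19 = 0.064565
α₁ = 1/(1 + 0.014454 + 0.064565) = 1/1.0790 = 0.9268; α₂ = α₁·K2/[H⁺] = 0.05984
α₁ + 2α₂ = 1.0464
CA = 1.0464 × 2.43 = 2.54 mmol/kg

CA = 2.54 mmol/kg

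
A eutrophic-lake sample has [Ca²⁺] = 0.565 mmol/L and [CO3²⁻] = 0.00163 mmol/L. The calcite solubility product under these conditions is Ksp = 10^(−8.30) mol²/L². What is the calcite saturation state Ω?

Ksp = 10^(−8.30) = 5.012×10^-9
Ω = [Ca²⁺][CO3²⁻]/Ksp = (0.565×10^-3)(0.00163×10^-3) / 5.012×10^-9 = 0.184

Ω = 0.184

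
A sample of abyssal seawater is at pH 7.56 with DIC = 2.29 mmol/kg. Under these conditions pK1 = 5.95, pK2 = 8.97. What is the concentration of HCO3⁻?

α₁ = 1 / (1 + [H⁺]/K1 + K2/[H⁺]) = 1 / (1 + 10^-1.61 + 10^-1.41)
   = 1 / (1 + 0.024547 + 0.038905) = 1/1.0635 = 0.9403
[HCO3⁻] = α₁ × DIC = 0.9403 × 2.29 = 2.15 mmol/kg

[HCO3⁻] = 2.15 mmol/kg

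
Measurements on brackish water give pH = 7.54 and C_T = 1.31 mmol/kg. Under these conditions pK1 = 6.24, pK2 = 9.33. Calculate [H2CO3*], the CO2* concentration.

α₀ = 1 / (1 + K1/[H⁺] + K1K2/[H⁺]²) = 1 / (1 + 10^+1.30 + 10^-0.49)
   = 1 / (1 + 19.953 + 0.32359) = 1/21.276 = 0.04700
[CO2*] = α₀ × DIC = 0.04700 × 1.31 = 0.0616 mmol/kg

[CO2*] = 0.0616 mmol/kg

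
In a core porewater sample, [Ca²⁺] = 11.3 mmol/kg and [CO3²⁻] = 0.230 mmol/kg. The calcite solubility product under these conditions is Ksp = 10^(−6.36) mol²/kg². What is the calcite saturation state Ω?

Ω = 5.95

Ksp = 10^(−6.36) = 4.365×10^-7
Ω = [Ca²⁺][CO3²⁻]/Ksp = (11.3×10^-3)(0.230×10^-3) / 4.365×10^-7 = 5.95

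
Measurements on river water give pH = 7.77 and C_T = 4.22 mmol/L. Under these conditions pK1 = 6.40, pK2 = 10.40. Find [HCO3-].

α₁ = 1 / (1 + [H⁺]/K1 + K2/[H⁺]) = 1 / (1 + 10^-1.37 + 10^-2.63)
   = 1 / (1 + 0.042658 + 0.0023442) = 1/1.0450 = 0.9569
[HCO3⁻] = α₁ × DIC = 0.9569 × 4.22 = 4.04 mmol/L

[HCO3⁻] = 4.04 mmol/L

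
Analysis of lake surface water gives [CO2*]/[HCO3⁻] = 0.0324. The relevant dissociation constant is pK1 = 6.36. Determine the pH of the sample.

pH = 7.85

From K1 = [H⁺][HCO3⁻]/[CO2*]:  pH = pK1 − log₁₀([CO2*]/[HCO3⁻])
log₁₀(0.0324) = -1.489
pH = 6.36 − (-1.489) = 7.85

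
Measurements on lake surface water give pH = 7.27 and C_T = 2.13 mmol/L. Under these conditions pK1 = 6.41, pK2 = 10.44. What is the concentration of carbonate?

[CO3²⁻] = 1.26 μmol/L

α₂ = 1 / (1 + [H⁺]/K2 + [H⁺]²/(K1K2)) = 1 / (1 + 10^+3.17 + 10^+2.31)
   = 1 / (1 + 1479.1 + 204.17) = 1/1684.3 = 0.0005937
[CO3²⁻] = α₂ × DIC = 0.0005937 × 2.13 = 0.00126 mmol/L = 1.26 μmol/L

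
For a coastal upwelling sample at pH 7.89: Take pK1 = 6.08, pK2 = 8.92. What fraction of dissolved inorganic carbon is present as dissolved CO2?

α₀ = 0.0140

α₀ = 1 / (1 + K1/[H⁺] + K1K2/[H⁺]²) = 1 / (1 + 10^+1.81 + 10^+0.78)
   = 1 / (1 + 64.565 + 6.0256) = 1/71.591 = 0.01397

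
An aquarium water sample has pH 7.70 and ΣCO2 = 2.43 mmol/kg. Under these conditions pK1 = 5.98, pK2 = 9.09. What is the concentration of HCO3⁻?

α₁ = 1 / (1 + [H⁺]/K1 + K2/[H⁺]) = 1 / (1 + 10^-1.72 + 10^-1.39)
   = 1 / (1 + 0.019055 + 0.040738) = 1/1.0598 = 0.9436
[HCO3⁻] = α₁ × DIC = 0.9436 × 2.43 = 2.29 mmol/kg

[HCO3⁻] = 2.29 mmol/kg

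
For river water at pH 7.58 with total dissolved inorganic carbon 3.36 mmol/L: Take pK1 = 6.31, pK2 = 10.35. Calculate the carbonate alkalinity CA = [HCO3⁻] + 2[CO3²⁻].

CA = 3.19 mmol/L

CA = [HCO3⁻] + 2[CO3²⁻] = (α₁ + 2α₂)·DIC
At pH 7.58: [H⁺]/K1 = 10^-1.27 = 0.053703, K2/[H⁺] = 10^-2.77 = 0.0016982
α₁ = 1/(1 + 0.053703 + 0.0016982) = 1/1.0554 = 0.9475; α₂ = α₁·K2/[H⁺] = 0.001609
α₁ + 2α₂ = 0.9507
CA = 0.9507 × 3.36 = 3.19 mmol/L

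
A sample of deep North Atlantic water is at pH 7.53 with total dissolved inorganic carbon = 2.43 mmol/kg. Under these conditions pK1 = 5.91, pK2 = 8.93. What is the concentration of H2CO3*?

[CO2*] = 0.0548 mmol/kg

α₀ = 1 / (1 + K1/[H⁺] + K1K2/[H⁺]²) = 1 / (1 + 10^+1.62 + 10^+0.22)
   = 1 / (1 + 41.687 + 1.6596) = 1/44.347 = 0.02255
[CO2*] = α₀ × DIC = 0.02255 × 2.43 = 0.0548 mmol/kg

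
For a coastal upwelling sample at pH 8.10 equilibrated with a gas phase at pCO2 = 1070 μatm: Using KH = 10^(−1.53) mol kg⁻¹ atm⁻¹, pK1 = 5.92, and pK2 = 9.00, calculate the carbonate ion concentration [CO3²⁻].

[CO3²⁻] = 0.602 mmol/kg

[CO2*] = KH · pCO2 = 10^(−1.53) × 1070×10^-6 = 3.158×10^-5 mol/kg
α₀ = 1/(1 + K1/[H⁺] + K1K2/[H⁺]²) = 1/(1 + 10^+2.18 + 10^+1.28) = 0.005834
DIC = [CO2*]/α₀ = 3.158×10^-5 / 0.005834 = 5.413 mmol/kg
[CO3²⁻] = α₂·DIC; α₂ = 0.1112, so [CO3²⁻] = 0.1112 × 5.413 = 0.602 mmol/kg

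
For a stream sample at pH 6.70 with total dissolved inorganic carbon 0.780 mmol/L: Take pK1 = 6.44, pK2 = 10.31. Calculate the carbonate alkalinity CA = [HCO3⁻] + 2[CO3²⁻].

CA = [HCO3⁻] + 2[CO3²⁻] = (α₁ + 2α₂)·DIC
At pH 6.70: [H⁺]/K1 = 10^-0.26 = 0.54954, K2/[H⁺] = 10^-3.61 = 0.00024547
α₁ = 1/(1 + 0.54954 + 0.00024547) = 1/1.5498 = 0.6453; α₂ = α₁·K2/[H⁺] = 0.0001584
α₁ + 2α₂ = 0.6456
CA = 0.6456 × 0.780 = 0.504 mmol/L

CA = 0.504 mmol/L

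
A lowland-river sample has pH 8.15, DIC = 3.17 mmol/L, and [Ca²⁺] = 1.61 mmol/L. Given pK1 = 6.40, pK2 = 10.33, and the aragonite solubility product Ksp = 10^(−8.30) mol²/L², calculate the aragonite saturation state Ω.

Ω = 6.57

α₂ = 1 / (1 + [H⁺]/K2 + [H⁺]²/(K1K2)) = 1 / (1 + 10^+2.18 + 10^+0.43)
   = 1 / (1 + 151.36 + 2.6915) = 1/155.05 = 0.006450
[CO3²⁻] = α₂ × DIC = 0.006450 × 3.17 = 0.02045 mmol/L
Ksp = 10^(−8.30) = 5.012×10^-9
Ω = [Ca²⁺][CO3²⁻]/Ksp = (1.61×10^-3)(2.045×10^-5) / 5.012×10^-9 = 6.57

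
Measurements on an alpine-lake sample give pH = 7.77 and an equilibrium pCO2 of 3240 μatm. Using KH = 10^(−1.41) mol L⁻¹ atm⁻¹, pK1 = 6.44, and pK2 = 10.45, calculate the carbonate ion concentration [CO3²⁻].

[CO2*] = KH · pCO2 = 10^(−1.41) × 3240×10^-6 = 1.261×10^-4 mol/L
α₀ = 1/(1 + K1/[H⁺] + K1K2/[H⁺]²) = 1/(1 + 10^+1.33 + 10^-1.35) = 0.04459
DIC = [CO2*]/α₀ = 1.261×10^-4 / 0.04459 = 2.827 mmol/L
[CO3²⁻] = α₂·DIC; α₂ = 0.001992, so [CO3²⁻] = 0.001992 × 2.827 = 0.00563 mmol/L = 5.63 μmol/L

[CO3²⁻] = 5.63 μmol/L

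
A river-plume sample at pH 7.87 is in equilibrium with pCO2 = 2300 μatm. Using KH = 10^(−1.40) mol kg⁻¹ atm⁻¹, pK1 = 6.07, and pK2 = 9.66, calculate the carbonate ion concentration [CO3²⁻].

[CO3²⁻] = 0.0937 mmol/kg

[CO2*] = KH · pCO2 = 10^(−1.40) × 2300×10^-6 = 9.156×10^-5 mol/kg
α₀ = 1/(1 + K1/[H⁺] + K1K2/[H⁺]²) = 1/(1 + 10^+1.80 + 10^+0.01) = 0.01536
DIC = [CO2*]/α₀ = 9.156×10^-5 / 0.01536 = 5.963 mmol/kg
[CO3²⁻] = α₂·DIC; α₂ = 0.01571, so [CO3²⁻] = 0.01571 × 5.963 = 0.0937 mmol/kg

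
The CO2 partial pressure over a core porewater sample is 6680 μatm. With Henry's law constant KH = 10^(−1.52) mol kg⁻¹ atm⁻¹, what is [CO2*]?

KH = 10^(−1.52) = 3.020×10^-2 mol kg⁻¹ atm⁻¹
[CO2*] = KH · pCO2 = 3.020×10^-2 × 6680×10^-6 atm = 2.02×10^-4 mol/kg

[CO2*] = 202 μmol/kg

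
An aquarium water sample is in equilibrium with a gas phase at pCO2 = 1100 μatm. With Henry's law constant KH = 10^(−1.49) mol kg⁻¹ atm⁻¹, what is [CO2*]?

[CO2*] = 35.6 μmol/kg

KH = 10^(−1.49) = 3.236×10^-2 mol kg⁻¹ atm⁻¹
[CO2*] = KH · pCO2 = 3.236×10^-2 × 1100×10^-6 atm = 3.56×10^-5 mol/kg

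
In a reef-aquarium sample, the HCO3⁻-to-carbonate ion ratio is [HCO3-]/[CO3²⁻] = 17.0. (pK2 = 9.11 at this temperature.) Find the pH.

From K2 = [H⁺][CO3²⁻]/[HCO3-]:  pH = pK2 − log₁₀([HCO3-]/[CO3²⁻])
log₁₀(17.0) = +1.230
pH = 9.11 − (+1.230) = 7.88

pH = 7.88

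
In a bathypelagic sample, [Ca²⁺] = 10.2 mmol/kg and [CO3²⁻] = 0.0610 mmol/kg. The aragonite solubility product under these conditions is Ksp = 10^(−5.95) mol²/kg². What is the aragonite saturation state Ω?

Ksp = 10^(−5.95) = 1.122×10^-6
Ω = [Ca²⁺][CO3²⁻]/Ksp = (10.2×10^-3)(0.0610×10^-3) / 1.122×10^-6 = 0.555

Ω = 0.555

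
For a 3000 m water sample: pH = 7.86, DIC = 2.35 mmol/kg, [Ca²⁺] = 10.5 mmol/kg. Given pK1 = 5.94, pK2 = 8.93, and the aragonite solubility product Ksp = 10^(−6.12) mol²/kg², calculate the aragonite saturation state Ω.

α₂ = 1 / (1 + [H⁺]/K2 + [H⁺]²/(K1K2)) = 1 / (1 + 10^+1.07 + 10^-0.85)
   = 1 / (1 + 11.749 + 0.14125) = 1/12.890 = 0.07758
[CO3²⁻] = α₂ × DIC = 0.07758 × 2.35 = 0.1823 mmol/kg
Ksp = 10^(−6.12) = 7.586×10^-7
Ω = [Ca²⁺][CO3²⁻]/Ksp = (10.5×10^-3)(1.823×10^-4) / 7.586×10^-7 = 2.52

Ω = 2.52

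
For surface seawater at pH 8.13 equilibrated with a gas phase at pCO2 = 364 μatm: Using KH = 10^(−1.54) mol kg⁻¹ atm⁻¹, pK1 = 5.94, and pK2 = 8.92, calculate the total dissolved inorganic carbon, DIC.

[CO2*] = KH · pCO2 = 10^(−1.54) × 364×10^-6 = 1.050×10^-5 mol/kg
α₀ = 1/(1 + K1/[H⁺] + K1K2/[H⁺]²) = 1/(1 + 10^+2.19 + 10^+1.40) = 0.005525
DIC = [CO2*]/α₀ = 1.050×10^-5 / 0.005525 = 1.90 mmol/kg

DIC = 1.90 mmol/kg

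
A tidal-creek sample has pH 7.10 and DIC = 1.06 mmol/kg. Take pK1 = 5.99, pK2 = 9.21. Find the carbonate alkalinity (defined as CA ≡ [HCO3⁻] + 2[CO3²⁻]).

CA = [HCO3⁻] + 2[CO3²⁻] = (α₁ + 2α₂)·DIC
At pH 7.10: [H⁺]/K1 = 10^-1.11 = 0.077625, K2/[H⁺] = 10^-2.11 = 0.0077625
α₁ = 1/(1 + 0.077625 + 0.0077625) = 1/1.0854 = 0.9213; α₂ = α₁·K2/[H⁺] = 0.007152
α₁ + 2α₂ = 0.9356
CA = 0.9356 × 1.06 = 0.992 mmol/kg

CA = 0.992 mmol/kg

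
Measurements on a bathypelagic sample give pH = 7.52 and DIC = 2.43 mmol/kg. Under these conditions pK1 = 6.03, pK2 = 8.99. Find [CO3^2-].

α₂ = 1 / (1 + [H⁺]/K2 + [H⁺]²/(K1K2)) = 1 / (1 + 10^+1.47 + 10^-0.02)
   = 1 / (1 + 29.512 + 0.95499) = 1/31.467 = 0.03178
[CO3²⁻] = α₂ × DIC = 0.03178 × 2.43 = 0.0772 mmol/kg

[CO3²⁻] = 0.0772 mmol/kg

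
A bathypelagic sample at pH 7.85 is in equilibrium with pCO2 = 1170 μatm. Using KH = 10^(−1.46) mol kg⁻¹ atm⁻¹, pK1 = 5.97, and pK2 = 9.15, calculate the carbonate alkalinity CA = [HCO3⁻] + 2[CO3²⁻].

CA = 3.39 mmol/kg

[CO2*] = KH · pCO2 = 10^(−1.46) × 1170×10^-6 = 4.057×10^-5 mol/kg
α₀ = 1/(1 + K1/[H⁺] + K1K2/[H⁺]²) = 1/(1 + 10^+1.88 + 10^+0.58) = 0.01240
DIC = [CO2*]/α₀ = 4.057×10^-5 / 0.01240 = 3.272 mmol/kg
CA = (α₁ + 2α₂)·DIC = (0.9405 + 2×0.04714) × 3.272 = 3.39 mmol/kg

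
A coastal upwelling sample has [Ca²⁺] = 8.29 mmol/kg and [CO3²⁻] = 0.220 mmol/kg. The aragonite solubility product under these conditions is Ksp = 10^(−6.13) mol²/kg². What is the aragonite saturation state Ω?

Ω = 2.46

Ksp = 10^(−6.13) = 7.413×10^-7
Ω = [Ca²⁺][CO3²⁻]/Ksp = (8.29×10^-3)(0.220×10^-3) / 7.413×10^-7 = 2.46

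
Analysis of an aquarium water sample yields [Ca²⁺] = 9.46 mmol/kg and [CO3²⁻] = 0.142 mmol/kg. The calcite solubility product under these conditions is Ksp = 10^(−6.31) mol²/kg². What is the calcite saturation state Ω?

Ksp = 10^(−6.31) = 4.898×10^-7
Ω = [Ca²⁺][CO3²⁻]/Ksp = (9.46×10^-3)(0.142×10^-3) / 4.898×10^-7 = 2.74

Ω = 2.74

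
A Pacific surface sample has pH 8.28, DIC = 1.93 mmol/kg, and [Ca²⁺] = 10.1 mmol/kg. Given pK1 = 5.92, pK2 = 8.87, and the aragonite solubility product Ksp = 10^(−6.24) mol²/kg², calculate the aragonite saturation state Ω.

α₂ = 1 / (1 + [H⁺]/K2 + [H⁺]²/(K1K2)) = 1 / (1 + 10^+0.59 + 10^-1.77)
   = 1 / (1 + 3.8905 + 0.016982) = 1/4.9074 = 0.2038
[CO3²⁻] = α₂ × DIC = 0.2038 × 1.93 = 0.3933 mmol/kg
Ksp = 10^(−6.24) = 5.754×10^-7
Ω = [Ca²⁺][CO3²⁻]/Ksp = (10.1×10^-3)(3.933×10^-4) / 5.754×10^-7 = 6.90

Ω = 6.90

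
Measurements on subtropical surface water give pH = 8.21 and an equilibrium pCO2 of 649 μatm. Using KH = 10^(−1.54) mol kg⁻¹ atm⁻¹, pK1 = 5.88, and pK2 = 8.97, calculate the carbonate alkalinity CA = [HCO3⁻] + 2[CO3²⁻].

[CO2*] = KH · pCO2 = 10^(−1.54) × 649×10^-6 = 1.872×10^-5 mol/kg
α₀ = 1/(1 + K1/[H⁺] + K1K2/[H⁺]²) = 1/(1 + 10^+2.33 + 10^+1.57) = 0.003969
DIC = [CO2*]/α₀ = 1.872×10^-5 / 0.003969 = 4.716 mmol/kg
CA = (α₁ + 2α₂)·DIC = (0.8486 + 2×0.1475) × 4.716 = 5.39 mmol/kg

CA = 5.39 mmol/kg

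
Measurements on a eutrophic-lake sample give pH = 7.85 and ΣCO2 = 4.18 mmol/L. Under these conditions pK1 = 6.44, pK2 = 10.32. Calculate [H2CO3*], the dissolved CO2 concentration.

[CO2*] = 0.156 mmol/L

α₀ = 1 / (1 + K1/[H⁺] + K1K2/[H⁺]²) = 1 / (1 + 10^+1.41 + 10^-1.06)
   = 1 / (1 + 25.704 + 0.087096) = 1/26.791 = 0.03733
[CO2*] = α₀ × DIC = 0.03733 × 4.18 = 0.156 mmol/L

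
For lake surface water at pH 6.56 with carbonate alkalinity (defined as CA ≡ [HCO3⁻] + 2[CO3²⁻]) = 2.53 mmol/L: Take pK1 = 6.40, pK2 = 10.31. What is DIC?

DIC = 4.28 mmol/L

CA = [HCO3⁻] + 2[CO3²⁻] = (α₁ + 2α₂)·DIC
At pH 6.56: [H⁺]/K1 = 10^-0.16 = 0.69183, K2/[H⁺] = 10^-3.75 = 0.00017783
α₁ = 1/(1 + 0.69183 + 0.00017783) = 1/1.6920 = 0.5910; α₂ = α₁·K2/[H⁺] = 0.0001051
α₁ + 2α₂ = 0.5912
DIC = CA / (α₁ + 2α₂) = 2.53 / 0.5912 = 4.28 mmol/L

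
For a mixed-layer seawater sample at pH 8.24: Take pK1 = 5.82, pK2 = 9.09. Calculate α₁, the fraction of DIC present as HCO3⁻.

α₁ = 0.873

α₁ = 1 / (1 + [H⁺]/K1 + K2/[H⁺]) = 1 / (1 + 10^-2.42 + 10^-0.85)
   = 1 / (1 + 0.0038019 + 0.14125) = 1/1.1451 = 0.8733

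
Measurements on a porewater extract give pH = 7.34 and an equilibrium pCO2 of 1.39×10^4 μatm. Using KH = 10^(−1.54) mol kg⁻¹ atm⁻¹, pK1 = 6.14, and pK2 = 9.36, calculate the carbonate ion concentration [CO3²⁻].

[CO2*] = KH · pCO2 = 10^(−1.54) × 1.39×10^4×10^-6 = 4.009×10^-4 mol/kg
α₀ = 1/(1 + K1/[H⁺] + K1K2/[H⁺]²) = 1/(1 + 10^+1.20 + 10^-0.82) = 0.05882
DIC = [CO2*]/α₀ = 4.009×10^-4 / 0.05882 = 6.815 mmol/kg
[CO3²⁻] = α₂·DIC; α₂ = 0.008903, so [CO3²⁻] = 0.008903 × 6.815 = 0.0607 mmol/kg

[CO3²⁻] = 0.0607 mmol/kg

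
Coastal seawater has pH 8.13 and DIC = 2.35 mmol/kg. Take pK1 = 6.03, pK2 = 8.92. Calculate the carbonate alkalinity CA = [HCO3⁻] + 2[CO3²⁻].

CA = [HCO3⁻] + 2[CO3²⁻] = (α₁ + 2α₂)·DIC
At pH 8.13: [H⁺]/K1 = 10^-2.10 = 0.0079433, K2/[H⁺] = 10^-0.79 = 0.16218
α₁ = 1/(1 + 0.0079433 + 0.16218) = 1/1.1701 = 0.8546; α₂ = α₁·K2/[H⁺] = 0.1386
α₁ + 2α₂ = 1.1318
CA = 1.1318 × 2.35 = 2.66 mmol/kg

CA = 2.66 mmol/kg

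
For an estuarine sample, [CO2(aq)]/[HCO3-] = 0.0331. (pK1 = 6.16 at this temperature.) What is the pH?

From K1 = [H⁺][HCO3-]/[CO2(aq)]:  pH = pK1 − log₁₀([CO2(aq)]/[HCO3-])
log₁₀(0.0331) = -1.480
pH = 6.16 − (-1.480) = 7.64

pH = 7.64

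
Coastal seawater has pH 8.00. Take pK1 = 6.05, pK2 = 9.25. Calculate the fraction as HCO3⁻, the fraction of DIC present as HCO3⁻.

α₁ = 1 / (1 + [H⁺]/K1 + K2/[H⁺]) = 1 / (1 + 10^-1.95 + 10^-1.25)
   = 1 / (1 + 0.011220 + 0.056234) = 1/1.0675 = 0.9368

α₁ = 0.937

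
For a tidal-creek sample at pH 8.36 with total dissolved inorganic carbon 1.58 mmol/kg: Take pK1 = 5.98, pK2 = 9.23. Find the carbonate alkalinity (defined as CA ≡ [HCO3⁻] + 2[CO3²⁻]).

CA = [HCO3⁻] + 2[CO3²⁻] = (α₁ + 2α₂)·DIC
At pH 8.36: [H⁺]/K1 = 10^-2.38 = 0.0041687, K2/[H⁺] = 10^-0.87 = 0.13490
α₁ = 1/(1 + 0.0041687 + 0.13490) = 1/1.1391 = 0.8779; α₂ = α₁·K2/[H⁺] = 0.1184
α₁ + 2α₂ = 1.1148
CA = 1.1148 × 1.58 = 1.76 mmol/kg

CA = 1.76 mmol/kg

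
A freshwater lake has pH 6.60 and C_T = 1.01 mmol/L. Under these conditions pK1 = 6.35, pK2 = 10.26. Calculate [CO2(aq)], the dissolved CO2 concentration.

[CO2*] = 0.363 mmol/L

α₀ = 1 / (1 + K1/[H⁺] + K1K2/[H⁺]²) = 1 / (1 + 10^+0.25 + 10^-3.41)
   = 1 / (1 + 1.7783 + 0.00038905) = 1/2.7787 = 0.3599
[CO2*] = α₀ × DIC = 0.3599 × 1.01 = 0.363 mmol/L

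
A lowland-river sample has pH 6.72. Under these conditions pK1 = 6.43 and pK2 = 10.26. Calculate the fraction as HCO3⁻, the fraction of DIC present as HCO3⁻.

α₁ = 0.661

α₁ = 1 / (1 + [H⁺]/K1 + K2/[H⁺]) = 1 / (1 + 10^-0.29 + 10^-3.54)
   = 1 / (1 + 0.51286 + 0.00028840) = 1/1.5131 = 0.6609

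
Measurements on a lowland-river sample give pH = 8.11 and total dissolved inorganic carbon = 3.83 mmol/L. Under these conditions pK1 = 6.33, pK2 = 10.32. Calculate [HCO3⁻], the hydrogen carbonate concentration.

α₁ = 1 / (1 + [H⁺]/K1 + K2/[H⁺]) = 1 / (1 + 10^-1.78 + 10^-2.21)
   = 1 / (1 + 0.016596 + 0.0061660) = 1/1.0228 = 0.9777
[HCO3⁻] = α₁ × DIC = 0.9777 × 3.83 = 3.74 mmol/L

[HCO3⁻] = 3.74 mmol/L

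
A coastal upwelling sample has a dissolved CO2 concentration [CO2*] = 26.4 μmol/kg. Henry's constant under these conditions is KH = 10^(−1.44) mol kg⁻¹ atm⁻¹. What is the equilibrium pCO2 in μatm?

pCO2 = 727 μatm

KH = 10^(−1.44) = 3.631×10^-2 mol kg⁻¹ atm⁻¹
pCO2 = [CO2*]/KH = 26.4×10^-6 / 3.631×10^-2 = 7.27×10^-4 atm = 727 μatm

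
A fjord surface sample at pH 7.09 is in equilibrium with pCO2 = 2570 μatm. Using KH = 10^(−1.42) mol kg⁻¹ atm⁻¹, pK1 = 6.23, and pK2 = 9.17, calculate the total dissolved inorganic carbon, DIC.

[CO2*] = KH · pCO2 = 10^(−1.42) × 2570×10^-6 = 9.771×10^-5 mol/kg
α₀ = 1/(1 + K1/[H⁺] + K1K2/[H⁺]²) = 1/(1 + 10^+0.86 + 10^-1.22) = 0.1204
DIC = [CO2*]/α₀ = 9.771×10^-5 / 0.1204 = 0.811 mmol/kg

DIC = 0.811 mmol/kg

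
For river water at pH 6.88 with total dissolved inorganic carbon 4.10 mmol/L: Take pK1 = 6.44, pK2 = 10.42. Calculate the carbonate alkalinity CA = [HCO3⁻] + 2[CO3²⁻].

CA = 3.01 mmol/L

CA = [HCO3⁻] + 2[CO3²⁻] = (α₁ + 2α₂)·DIC
At pH 6.88: [H⁺]/K1 = 10^-0.44 = 0.36308, K2/[H⁺] = 10^-3.54 = 0.00028840
α₁ = 1/(1 + 0.36308 + 0.00028840) = 1/1.3634 = 0.7335; α₂ = α₁·K2/[H⁺] = 0.0002115
α₁ + 2α₂ = 0.7339
CA = 0.7339 × 4.10 = 3.01 mmol/L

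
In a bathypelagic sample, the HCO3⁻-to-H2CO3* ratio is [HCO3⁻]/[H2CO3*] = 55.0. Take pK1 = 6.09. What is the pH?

pH = 7.83

From K1 = [H⁺][HCO3⁻]/[H2CO3*]:  pH = pK1 + log₁₀([HCO3⁻]/[H2CO3*])
log₁₀(55.0) = +1.740
pH = 6.09 + (+1.740) = 7.83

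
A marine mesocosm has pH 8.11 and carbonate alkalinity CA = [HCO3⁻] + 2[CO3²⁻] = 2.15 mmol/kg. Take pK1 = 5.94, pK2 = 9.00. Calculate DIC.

DIC = 1.94 mmol/kg

CA = [HCO3⁻] + 2[CO3²⁻] = (α₁ + 2α₂)·DIC
At pH 8.11: [H⁺]/K1 = 10^-2.17 = 0.0067608, K2/[H⁺] = 10^-0.89 = 0.12882
α₁ = 1/(1 + 0.0067608 + 0.12882) = 1/1.1356 = 0.8806; α₂ = α₁·K2/[H⁺] = 0.1134
α₁ + 2α₂ = 1.1075
DIC = CA / (α₁ + 2α₂) = 2.15 / 1.1075 = 1.94 mmol/kg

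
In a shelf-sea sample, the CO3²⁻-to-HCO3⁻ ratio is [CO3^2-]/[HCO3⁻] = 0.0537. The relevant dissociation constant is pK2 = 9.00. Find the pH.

pH = 7.73

From K2 = [H⁺][CO3^2-]/[HCO3⁻]:  pH = pK2 + log₁₀([CO3^2-]/[HCO3⁻])
log₁₀(0.0537) = -1.270
pH = 9.00 + (-1.270) = 7.73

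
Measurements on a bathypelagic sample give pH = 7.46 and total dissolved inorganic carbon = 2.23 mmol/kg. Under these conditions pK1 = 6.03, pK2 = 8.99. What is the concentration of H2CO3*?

[CO2*] = 0.0777 mmol/kg

α₀ = 1 / (1 + K1/[H⁺] + K1K2/[H⁺]²) = 1 / (1 + 10^+1.43 + 10^-0.10)
   = 1 / (1 + 26.915 + 0.79433) = 1/28.710 = 0.03483
[CO2*] = α₀ × DIC = 0.03483 × 2.23 = 0.0777 mmol/kg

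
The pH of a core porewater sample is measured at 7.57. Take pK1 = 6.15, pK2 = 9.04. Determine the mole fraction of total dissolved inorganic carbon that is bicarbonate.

α₁ = 1 / (1 + [H⁺]/K1 + K2/[H⁺]) = 1 / (1 + 10^-1.42 + 10^-1.47)
   = 1 / (1 + 0.038019 + 0.033884) = 1/1.0719 = 0.9329

α₁ = 0.933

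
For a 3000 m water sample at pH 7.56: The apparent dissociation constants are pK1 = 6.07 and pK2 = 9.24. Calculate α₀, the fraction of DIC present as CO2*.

α₀ = 0.0307

α₀ = 1 / (1 + K1/[H⁺] + K1K2/[H⁺]²) = 1 / (1 + 10^+1.49 + 10^-0.19)
   = 1 / (1 + 30.903 + 0.64565) = 1/32.549 = 0.03072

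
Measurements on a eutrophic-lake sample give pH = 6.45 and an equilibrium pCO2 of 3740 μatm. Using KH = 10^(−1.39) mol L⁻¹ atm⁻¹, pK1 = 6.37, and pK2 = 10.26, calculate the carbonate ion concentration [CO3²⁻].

[CO2*] = KH · pCO2 = 10^(−1.39) × 3740×10^-6 = 1.524×10^-4 mol/L
α₀ = 1/(1 + K1/[H⁺] + K1K2/[H⁺]²) = 1/(1 + 10^+0.08 + 10^-3.73) = 0.4540
DIC = [CO2*]/α₀ = 1.524×10^-4 / 0.4540 = 0.3356 mmol/L
[CO3²⁻] = α₂·DIC; α₂ = 8.455×10^-5, so [CO3²⁻] = 8.455×10^-5 × 0.3356 = 2.84×10^-5 mmol/L = 0.0284 μmol/L

[CO3²⁻] = 0.0284 μmol/L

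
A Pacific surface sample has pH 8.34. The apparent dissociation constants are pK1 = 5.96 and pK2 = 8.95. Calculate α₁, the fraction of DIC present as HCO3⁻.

α₁ = 0.800

α₁ = 1 / (1 + [H⁺]/K1 + K2/[H⁺]) = 1 / (1 + 10^-2.38 + 10^-0.61)
   = 1 / (1 + 0.0041687 + 0.24547) = 1/1.2496 = 0.8002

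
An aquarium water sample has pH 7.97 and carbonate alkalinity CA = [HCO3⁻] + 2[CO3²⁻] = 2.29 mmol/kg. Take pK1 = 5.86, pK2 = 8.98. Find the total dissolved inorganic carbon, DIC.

CA = [HCO3⁻] + 2[CO3²⁻] = (α₁ + 2α₂)·DIC
At pH 7.97: [H⁺]/K1 = 10^-2.11 = 0.0077625, K2/[H⁺] = 10^-1.01 = 0.097724
α₁ = 1/(1 + 0.0077625 + 0.097724) = 1/1.1055 = 0.9046; α₂ = α₁·K2/[H⁺] = 0.08840
α₁ + 2α₂ = 1.0814
DIC = CA / (α₁ + 2α₂) = 2.29 / 1.0814 = 2.12 mmol/kg

DIC = 2.12 mmol/kg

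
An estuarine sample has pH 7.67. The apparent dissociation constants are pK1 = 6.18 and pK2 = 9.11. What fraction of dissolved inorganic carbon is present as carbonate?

α₂ = 0.0340

α₂ = 1 / (1 + [H⁺]/K2 + [H⁺]²/(K1K2)) = 1 / (1 + 10^+1.44 + 10^-0.05)
   = 1 / (1 + 27.542 + 0.89125) = 1/29.434 = 0.03397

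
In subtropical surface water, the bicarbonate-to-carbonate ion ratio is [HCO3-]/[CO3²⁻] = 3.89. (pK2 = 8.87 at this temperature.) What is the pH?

From K2 = [H⁺][CO3²⁻]/[HCO3-]:  pH = pK2 − log₁₀([HCO3-]/[CO3²⁻])
log₁₀(3.89) = +0.590
pH = 8.87 − (+0.590) = 8.28

pH = 8.28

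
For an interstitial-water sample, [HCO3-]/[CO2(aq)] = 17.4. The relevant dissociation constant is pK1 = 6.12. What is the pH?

pH = 7.36

From K1 = [H⁺][HCO3-]/[CO2(aq)]:  pH = pK1 + log₁₀([HCO3-]/[CO2(aq)])
log₁₀(17.4) = +1.241
pH = 6.12 + (+1.241) = 7.36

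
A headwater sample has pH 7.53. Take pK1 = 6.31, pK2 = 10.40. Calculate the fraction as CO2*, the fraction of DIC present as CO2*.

α₀ = 0.0568

α₀ = 1 / (1 + K1/[H⁺] + K1K2/[H⁺]²) = 1 / (1 + 10^+1.22 + 10^-1.65)
   = 1 / (1 + 16.596 + 0.022387) = 1/17.618 = 0.05676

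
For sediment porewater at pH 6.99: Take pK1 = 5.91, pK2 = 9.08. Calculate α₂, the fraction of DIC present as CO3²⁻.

α₂ = 0.00745

α₂ = 1 / (1 + [H⁺]/K2 + [H⁺]²/(K1K2)) = 1 / (1 + 10^+2.09 + 10^+1.01)
   = 1 / (1 + 123.03 + 10.233) = 1/134.26 = 0.007448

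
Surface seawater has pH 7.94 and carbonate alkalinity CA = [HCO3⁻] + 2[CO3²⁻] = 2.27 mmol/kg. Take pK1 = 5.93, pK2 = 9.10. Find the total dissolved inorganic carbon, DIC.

CA = [HCO3⁻] + 2[CO3²⁻] = (α₁ + 2α₂)·DIC
At pH 7.94: [H⁺]/K1 = 10^-2.01 = 0.0097724, K2/[H⁺] = 10^-1.16 = 0.069183
α₁ = 1/(1 + 0.0097724 + 0.069183) = 1/1.0790 = 0.9268; α₂ = α₁·K2/[H⁺] = 0.06412
α₁ + 2α₂ = 1.0551
DIC = CA / (α₁ + 2α₂) = 2.27 / 1.0551 = 2.15 mmol/kg

DIC = 2.15 mmol/kg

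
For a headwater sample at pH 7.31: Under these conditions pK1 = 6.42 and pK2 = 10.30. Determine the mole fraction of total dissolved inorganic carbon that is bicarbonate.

α₁ = 0.885

α₁ = 1 / (1 + [H⁺]/K1 + K2/[H⁺]) = 1 / (1 + 10^-0.89 + 10^-2.99)
   = 1 / (1 + 0.12882 + 0.0010233) = 1/1.1298 = 0.8851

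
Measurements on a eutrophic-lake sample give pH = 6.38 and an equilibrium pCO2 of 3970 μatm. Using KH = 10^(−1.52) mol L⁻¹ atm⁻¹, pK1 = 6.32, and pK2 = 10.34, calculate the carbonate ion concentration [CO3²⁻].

[CO3²⁻] = 0.0151 μmol/L

[CO2*] = KH · pCO2 = 10^(−1.52) × 3970×10^-6 = 1.199×10^-4 mol/L
α₀ = 1/(1 + K1/[H⁺] + K1K2/[H⁺]²) = 1/(1 + 10^+0.06 + 10^-3.90) = 0.4655
DIC = [CO2*]/α₀ = 1.199×10^-4 / 0.4655 = 0.2576 mmol/L
[CO3²⁻] = α₂·DIC; α₂ = 5.860×10^-5, so [CO3²⁻] = 5.860×10^-5 × 0.2576 = 1.51×10^-5 mmol/L = 0.0151 μmol/L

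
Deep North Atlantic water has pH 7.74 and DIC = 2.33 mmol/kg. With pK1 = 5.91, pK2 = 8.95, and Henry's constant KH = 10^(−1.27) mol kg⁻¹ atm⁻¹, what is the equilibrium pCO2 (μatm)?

pCO2 = 596 μatm

α₀ = 1 / (1 + K1/[H⁺] + K1K2/[H⁺]²) = 1 / (1 + 10^+1.83 + 10^+0.62)
   = 1 / (1 + 67.608 + 4.1687) = 1/72.777 = 0.01374
[CO2*] = α₀ × DIC = 0.01374 × 2.33 = 0.03202 mmol/kg
pCO2 = [CO2*]/KH = 3.202×10^-5 / 5.370×10^-2 = 596 μatm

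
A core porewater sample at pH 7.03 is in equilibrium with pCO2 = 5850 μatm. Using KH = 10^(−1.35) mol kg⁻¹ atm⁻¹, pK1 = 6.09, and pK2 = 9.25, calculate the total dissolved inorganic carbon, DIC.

[CO2*] = KH · pCO2 = 10^(−1.35) × 5850×10^-6 = 2.613×10^-4 mol/kg
α₀ = 1/(1 + K1/[H⁺] + K1K2/[H⁺]²) = 1/(1 + 10^+0.94 + 10^-1.28) = 0.1024
DIC = [CO2*]/α₀ = 2.613×10^-4 / 0.1024 = 2.55 mmol/kg

DIC = 2.55 mmol/kg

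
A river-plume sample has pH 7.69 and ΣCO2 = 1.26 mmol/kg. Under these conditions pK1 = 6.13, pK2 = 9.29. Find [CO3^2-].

α₂ = 1 / (1 + [H⁺]/K2 + [H⁺]²/(K1K2)) = 1 / (1 + 10^+1.60 + 10^+0.04)
   = 1 / (1 + 39.811 + 1.0965) = 1/41.907 = 0.02386
[CO3²⁻] = α₂ × DIC = 0.02386 × 1.26 = 0.0301 mmol/kg

[CO3²⁻] = 0.0301 mmol/kg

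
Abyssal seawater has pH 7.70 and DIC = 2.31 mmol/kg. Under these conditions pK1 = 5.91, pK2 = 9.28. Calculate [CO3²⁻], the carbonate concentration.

α₂ = 1 / (1 + [H⁺]/K2 + [H⁺]²/(K1K2)) = 1 / (1 + 10^+1.58 + 10^-0.21)
   = 1 / (1 + 38.019 + 0.61660) = 1/39.636 = 0.02523
[CO3²⁻] = α₂ × DIC = 0.02523 × 2.31 = 0.0583 mmol/kg

[CO3²⁻] = 0.0583 mmol/kg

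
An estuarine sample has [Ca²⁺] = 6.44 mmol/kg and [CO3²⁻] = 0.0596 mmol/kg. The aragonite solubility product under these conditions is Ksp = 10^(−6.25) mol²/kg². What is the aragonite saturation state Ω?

Ksp = 10^(−6.25) = 5.623×10^-7
Ω = [Ca²⁺][CO3²⁻]/Ksp = (6.44×10^-3)(0.0596×10^-3) / 5.623×10^-7 = 0.683

Ω = 0.683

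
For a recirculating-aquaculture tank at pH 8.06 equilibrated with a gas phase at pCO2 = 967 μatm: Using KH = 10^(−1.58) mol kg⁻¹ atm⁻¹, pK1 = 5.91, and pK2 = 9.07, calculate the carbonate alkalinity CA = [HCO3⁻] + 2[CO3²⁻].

[CO2*] = KH · pCO2 = 10^(−1.58) × 967×10^-6 = 2.543×10^-5 mol/kg
α₀ = 1/(1 + K1/[H⁺] + K1K2/[H⁺]²) = 1/(1 + 10^+2.15 + 10^+1.14) = 0.006408
DIC = [CO2*]/α₀ = 2.543×10^-5 / 0.006408 = 3.969 mmol/kg
CA = (α₁ + 2α₂)·DIC = (0.9051 + 2×0.08845) × 3.969 = 4.29 mmol/kg

CA = 4.29 mmol/kg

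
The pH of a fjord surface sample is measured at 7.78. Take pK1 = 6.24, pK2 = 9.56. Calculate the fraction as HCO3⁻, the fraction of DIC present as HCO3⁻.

α₁ = 0.957

α₁ = 1 / (1 + [H⁺]/K1 + K2/[H⁺]) = 1 / (1 + 10^-1.54 + 10^-1.78)
   = 1 / (1 + 0.028840 + 0.016596) = 1/1.0454 = 0.9565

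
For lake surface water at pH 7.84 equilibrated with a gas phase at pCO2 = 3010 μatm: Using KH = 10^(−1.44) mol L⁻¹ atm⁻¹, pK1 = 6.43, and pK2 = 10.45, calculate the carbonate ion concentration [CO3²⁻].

[CO2*] = KH · pCO2 = 10^(−1.44) × 3010×10^-6 = 1.093×10^-4 mol/L
α₀ = 1/(1 + K1/[H⁺] + K1K2/[H⁺]²) = 1/(1 + 10^+1.41 + 10^-1.20) = 0.03736
DIC = [CO2*]/α₀ = 1.093×10^-4 / 0.03736 = 2.925 mmol/L
[CO3²⁻] = α₂·DIC; α₂ = 0.002357, so [CO3²⁻] = 0.002357 × 2.925 = 0.00690 mmol/L = 6.90 μmol/L

[CO3²⁻] = 6.90 μmol/L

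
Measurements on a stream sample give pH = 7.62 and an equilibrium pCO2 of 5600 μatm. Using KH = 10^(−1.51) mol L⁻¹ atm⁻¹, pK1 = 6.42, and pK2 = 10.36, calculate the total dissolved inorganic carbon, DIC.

DIC = 2.92 mmol/L

[CO2*] = KH · pCO2 = 10^(−1.51) × 5600×10^-6 = 1.731×10^-4 mol/L
α₀ = 1/(1 + K1/[H⁺] + K1K2/[H⁺]²) = 1/(1 + 10^+1.20 + 10^-1.54) = 0.05925
DIC = [CO2*]/α₀ = 1.731×10^-4 / 0.05925 = 2.92 mmol/L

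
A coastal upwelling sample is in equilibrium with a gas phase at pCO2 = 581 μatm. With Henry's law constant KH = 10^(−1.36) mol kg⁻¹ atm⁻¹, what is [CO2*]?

KH = 10^(−1.36) = 4.365×10^-2 mol kg⁻¹ atm⁻¹
[CO2*] = KH · pCO2 = 4.365×10^-2 × 581×10^-6 atm = 2.54×10^-5 mol/kg

[CO2*] = 25.4 μmol/kg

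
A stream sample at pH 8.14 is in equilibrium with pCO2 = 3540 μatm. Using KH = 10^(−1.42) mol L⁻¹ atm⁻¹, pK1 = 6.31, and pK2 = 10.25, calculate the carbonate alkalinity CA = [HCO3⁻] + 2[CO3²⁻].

CA = 9.24 mmol/L

[CO2*] = KH · pCO2 = 10^(−1.42) × 3540×10^-6 = 1.346×10^-4 mol/L
α₀ = 1/(1 + K1/[H⁺] + K1K2/[H⁺]²) = 1/(1 + 10^+1.83 + 10^-0.28) = 0.01446
DIC = [CO2*]/α₀ = 1.346×10^-4 / 0.01446 = 9.304 mmol/L
CA = (α₁ + 2α₂)·DIC = (0.9779 + 2×0.007591) × 9.304 = 9.24 mmol/L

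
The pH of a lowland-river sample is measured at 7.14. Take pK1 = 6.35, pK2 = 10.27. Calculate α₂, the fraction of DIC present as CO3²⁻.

α₂ = 1 / (1 + [H⁺]/K2 + [H⁺]²/(K1K2)) = 1 / (1 + 10^+3.13 + 10^+2.34)
   = 1 / (1 + 1349.0 + 218.78) = 1/1568.7 = 0.0006375

α₂ = 0.000637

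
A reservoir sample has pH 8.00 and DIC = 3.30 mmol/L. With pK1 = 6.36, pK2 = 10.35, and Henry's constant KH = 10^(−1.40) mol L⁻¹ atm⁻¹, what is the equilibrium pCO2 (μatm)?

pCO2 = 1850 μatm

α₀ = 1 / (1 + K1/[H⁺] + K1K2/[H⁺]²) = 1 / (1 + 10^+1.64 + 10^-0.71)
   = 1 / (1 + 43.652 + 0.19498) = 1/44.847 = 0.02230
[CO2*] = α₀ × DIC = 0.02230 × 3.30 = 0.07358 mmol/L
pCO2 = [CO2*]/KH = 7.358×10^-5 / 3.981×10^-2 = 1850 μatm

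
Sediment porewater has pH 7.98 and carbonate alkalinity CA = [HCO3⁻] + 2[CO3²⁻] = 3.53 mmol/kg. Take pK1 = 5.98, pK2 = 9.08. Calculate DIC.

CA = [HCO3⁻] + 2[CO3²⁻] = (α₁ + 2α₂)·DIC
At pH 7.98: [H⁺]/K1 = 10^-2.00 = 0.010000, K2/[H⁺] = 10^-1.10 = 0.079433
α₁ = 1/(1 + 0.010000 + 0.079433) = 1/1.0894 = 0.9179; α₂ = α₁·K2/[H⁺] = 0.07291
α₁ + 2α₂ = 1.0637
DIC = CA / (α₁ + 2α₂) = 3.53 / 1.0637 = 3.32 mmol/kg

DIC = 3.32 mmol/kg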